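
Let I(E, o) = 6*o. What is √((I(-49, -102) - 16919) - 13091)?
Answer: I*√30622 ≈ 174.99*I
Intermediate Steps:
√((I(-49, -102) - 16919) - 13091) = √((6*(-102) - 16919) - 13091) = √((-612 - 16919) - 13091) = √(-17531 - 13091) = √(-30622) = I*√30622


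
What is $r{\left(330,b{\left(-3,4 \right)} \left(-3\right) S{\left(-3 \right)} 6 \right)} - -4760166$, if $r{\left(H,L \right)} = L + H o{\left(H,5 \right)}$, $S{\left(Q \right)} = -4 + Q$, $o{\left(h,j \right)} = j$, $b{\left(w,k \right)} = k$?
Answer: $4762320$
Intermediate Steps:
$r{\left(H,L \right)} = L + 5 H$ ($r{\left(H,L \right)} = L + H 5 = L + 5 H$)
$r{\left(330,b{\left(-3,4 \right)} \left(-3\right) S{\left(-3 \right)} 6 \right)} - -4760166 = \left(4 \left(-3\right) \left(-4 - 3\right) 6 + 5 \cdot 330\right) - -4760166 = \left(- 12 \left(\left(-7\right) 6\right) + 1650\right) + 4760166 = \left(\left(-12\right) \left(-42\right) + 1650\right) + 4760166 = \left(504 + 1650\right) + 4760166 = 2154 + 4760166 = 4762320$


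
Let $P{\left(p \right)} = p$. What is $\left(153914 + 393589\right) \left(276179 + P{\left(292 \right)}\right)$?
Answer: $151368701913$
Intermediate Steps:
$\left(153914 + 393589\right) \left(276179 + P{\left(292 \right)}\right) = \left(153914 + 393589\right) \left(276179 + 292\right) = 547503 \cdot 276471 = 151368701913$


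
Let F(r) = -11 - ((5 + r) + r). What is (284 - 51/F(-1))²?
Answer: 16216729/196 ≈ 82738.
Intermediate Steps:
F(r) = -16 - 2*r (F(r) = -11 - (5 + 2*r) = -11 + (-5 - 2*r) = -16 - 2*r)
(284 - 51/F(-1))² = (284 - 51/(-16 - 2*(-1)))² = (284 - 51/(-16 + 2))² = (284 - 51/(-14))² = (284 - 51*(-1/14))² = (284 + 51/14)² = (4027/14)² = 16216729/196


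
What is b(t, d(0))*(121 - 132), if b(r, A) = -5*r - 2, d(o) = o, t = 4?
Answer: 242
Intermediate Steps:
b(r, A) = -2 - 5*r
b(t, d(0))*(121 - 132) = (-2 - 5*4)*(121 - 132) = (-2 - 20)*(-11) = -22*(-11) = 242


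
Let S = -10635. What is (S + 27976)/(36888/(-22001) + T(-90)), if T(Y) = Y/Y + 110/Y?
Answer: -3433674069/375994 ≈ -9132.3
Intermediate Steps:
T(Y) = 1 + 110/Y
(S + 27976)/(36888/(-22001) + T(-90)) = (-10635 + 27976)/(36888/(-22001) + (110 - 90)/(-90)) = 17341/(36888*(-1/22001) - 1/90*20) = 17341/(-36888/22001 - 2/9) = 17341/(-375994/198009) = 17341*(-198009/375994) = -3433674069/375994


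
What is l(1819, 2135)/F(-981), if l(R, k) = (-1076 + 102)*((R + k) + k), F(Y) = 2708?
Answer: -2965343/1354 ≈ -2190.1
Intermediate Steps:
l(R, k) = -1948*k - 974*R (l(R, k) = -974*(R + 2*k) = -1948*k - 974*R)
l(1819, 2135)/F(-981) = (-1948*2135 - 974*1819)/2708 = (-4158980 - 1771706)*(1/2708) = -5930686*1/2708 = -2965343/1354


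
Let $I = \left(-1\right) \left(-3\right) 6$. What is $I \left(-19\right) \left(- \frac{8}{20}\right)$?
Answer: $\frac{684}{5} \approx 136.8$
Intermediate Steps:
$I = 18$ ($I = 3 \cdot 6 = 18$)
$I \left(-19\right) \left(- \frac{8}{20}\right) = 18 \left(-19\right) \left(- \frac{8}{20}\right) = - 342 \left(\left(-8\right) \frac{1}{20}\right) = \left(-342\right) \left(- \frac{2}{5}\right) = \frac{684}{5}$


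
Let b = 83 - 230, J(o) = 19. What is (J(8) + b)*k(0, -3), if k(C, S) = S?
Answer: 384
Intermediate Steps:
b = -147
(J(8) + b)*k(0, -3) = (19 - 147)*(-3) = -128*(-3) = 384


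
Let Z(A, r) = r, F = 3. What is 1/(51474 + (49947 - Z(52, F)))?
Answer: 1/101418 ≈ 9.8602e-6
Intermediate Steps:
1/(51474 + (49947 - Z(52, F))) = 1/(51474 + (49947 - 1*3)) = 1/(51474 + (49947 - 3)) = 1/(51474 + 49944) = 1/101418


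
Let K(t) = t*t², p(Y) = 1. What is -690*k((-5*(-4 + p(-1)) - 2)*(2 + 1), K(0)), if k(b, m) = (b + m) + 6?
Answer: -31050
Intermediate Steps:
K(t) = t³
k(b, m) = 6 + b + m
-690*k((-5*(-4 + p(-1)) - 2)*(2 + 1), K(0)) = -690*(6 + (-5*(-4 + 1) - 2)*(2 + 1) + 0³) = -690*(6 + (-5*(-3) - 2)*3 + 0) = -690*(6 + (15 - 2)*3 + 0) = -690*(6 + 13*3 + 0) = -690*(6 + 39 + 0) = -690*45 = -31050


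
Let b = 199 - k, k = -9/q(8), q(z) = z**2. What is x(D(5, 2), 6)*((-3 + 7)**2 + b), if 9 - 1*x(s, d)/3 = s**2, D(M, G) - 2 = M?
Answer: -206535/8 ≈ -25817.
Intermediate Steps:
D(M, G) = 2 + M
x(s, d) = 27 - 3*s**2
k = -9/64 (k = -9/(8**2) = -9/64 ≈ -0.14063)
b = 12745/64 (b = 199 - 1*(-9/64) = 199 + 9/64 = 12745/64 ≈ 199.14)
x(D(5, 2), 6)*((-3 + 7)**2 + b) = (27 - 3*(2 + 5)**2)*((-3 + 7)**2 + 12745/64) = (27 - 3*7**2)*(4**2 + 12745/64) = (27 - 3*49)*(16 + 12745/64) = (27 - 147)*(13769/64) = -120*13769/64 = -206535/8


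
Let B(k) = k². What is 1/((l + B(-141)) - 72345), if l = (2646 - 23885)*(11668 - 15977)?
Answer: 1/91466387 ≈ 1.0933e-8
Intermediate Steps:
l = 91518851 (l = -21239*(-4309) = 91518851)
1/((l + B(-141)) - 72345) = 1/((91518851 + (-141)²) - 72345) = 1/((91518851 + 19881) - 72345) = 1/(91538732 - 72345) = 1/91466387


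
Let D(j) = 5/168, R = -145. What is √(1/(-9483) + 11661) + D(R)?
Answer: 5/168 + √1048642107546/9483 ≈ 108.02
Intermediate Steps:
D(j) = 5/168 (D(j) = 5*(1/168) = 5/168)
√(1/(-9483) + 11661) + D(R) = √(1/(-9483) + 11661) + 5/168 = √(-1/9483 + 11661) + 5/168 = √(110581262/9483) + 5/168 = √1048642107546/9483 + 5/168 = 5/168 + √1048642107546/9483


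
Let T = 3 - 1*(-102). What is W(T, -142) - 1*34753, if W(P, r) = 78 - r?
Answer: -34533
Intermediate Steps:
T = 105 (T = 3 + 102 = 105)
W(T, -142) - 1*34753 = (78 - 1*(-142)) - 1*34753 = (78 + 142) - 34753 = 220 - 34753 = -34533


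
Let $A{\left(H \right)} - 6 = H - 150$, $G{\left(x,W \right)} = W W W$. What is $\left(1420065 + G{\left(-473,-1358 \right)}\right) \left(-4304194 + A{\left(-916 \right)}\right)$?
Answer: $10775855505815338$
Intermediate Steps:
$G{\left(x,W \right)} = W^{3}$ ($G{\left(x,W \right)} = W^{2} W = W^{3}$)
$A{\left(H \right)} = -144 + H$ ($A{\left(H \right)} = 6 + \left(H - 150\right) = 6 + \left(-150 + H\right) = -144 + H$)
$\left(1420065 + G{\left(-473,-1358 \right)}\right) \left(-4304194 + A{\left(-916 \right)}\right) = \left(1420065 + \left(-1358\right)^{3}\right) \left(-4304194 - 1060\right) = \left(1420065 - 2504374712\right) \left(-4304194 - 1060\right) = \left(-2502954647\right) \left(-4305254\right) = 10775855505815338$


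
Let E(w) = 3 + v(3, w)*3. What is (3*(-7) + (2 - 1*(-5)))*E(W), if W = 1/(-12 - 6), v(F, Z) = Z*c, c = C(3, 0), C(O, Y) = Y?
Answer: -42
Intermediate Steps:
c = 0
v(F, Z) = 0 (v(F, Z) = Z*0 = 0)
W = -1/18 (W = 1/(-18) = -1/18 ≈ -0.055556)
E(w) = 3 (E(w) = 3 + 0*3 = 3 + 0 = 3)
(3*(-7) + (2 - 1*(-5)))*E(W) = (3*(-7) + (2 - 1*(-5)))*3 = (-21 + (2 + 5))*3 = (-21 + 7)*3 = -14*3 = -42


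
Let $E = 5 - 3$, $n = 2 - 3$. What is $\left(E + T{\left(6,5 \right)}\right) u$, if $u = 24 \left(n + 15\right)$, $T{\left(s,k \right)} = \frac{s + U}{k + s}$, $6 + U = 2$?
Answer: $\frac{8064}{11} \approx 733.09$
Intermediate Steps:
$U = -4$ ($U = -6 + 2 = -4$)
$n = -1$ ($n = 2 - 3 = -1$)
$E = 2$
$T{\left(s,k \right)} = \frac{-4 + s}{k + s}$ ($T{\left(s,k \right)} = \frac{s - 4}{k + s} = \frac{-4 + s}{k + s}$)
$u = 336$ ($u = 24 \left(-1 + 15\right) = 24 \cdot 14 = 336$)
$\left(E + T{\left(6,5 \right)}\right) u = \left(2 + \frac{-4 + 6}{5 + 6}\right) 336 = \left(2 + \frac{1}{11} \cdot 2\right) 336 = \left(2 + \frac{2}{11}\right) 336 = \frac{24}{11} \cdot 336 = \frac{8064}{11}$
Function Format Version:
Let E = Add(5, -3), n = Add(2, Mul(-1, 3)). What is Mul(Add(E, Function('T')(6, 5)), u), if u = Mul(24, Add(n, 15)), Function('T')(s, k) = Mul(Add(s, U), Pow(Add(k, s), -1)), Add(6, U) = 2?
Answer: Rational(8064, 11) ≈ 733.09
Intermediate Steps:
U = -4 (U = Add(-6, 2) = -4)
n = -1 (n = Add(2, -3) = -1)
E = 2
Function('T')(s, k) = Mul(Pow(Add(k, s), -1), Add(-4, s)) (Function('T')(s, k) = Mul(Add(s, -4), Pow(Add(k, s), -1)) = Mul(Add(-4, s), Pow(Add(k, s), -1)) = Mul(Pow(Add(k, s), -1), Add(-4, s)))
u = 336 (u = Mul(24, Add(-1, 15)) = Mul(24, 14) = 336)
Mul(Add(E, Function('T')(6, 5)), u) = Mul(Add(2, Mul(Pow(Add(5, 6), -1), Add(-4, 6))), 336) = Mul(Add(2, Mul(Pow(11, -1), 2)), 336) = Mul(Add(2, Mul(Rational(1, 11), 2)), 336) = Mul(Add(2, Rational(2, 11)), 336) = Mul(Rational(24, 11), 336) = Rational(8064, 11)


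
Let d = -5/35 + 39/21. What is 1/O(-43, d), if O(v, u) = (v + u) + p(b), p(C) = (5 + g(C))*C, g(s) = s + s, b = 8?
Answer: 7/887 ≈ 0.0078918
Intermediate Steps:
g(s) = 2*s
p(C) = C*(5 + 2*C) (p(C) = (5 + 2*C)*C = C*(5 + 2*C))
d = 12/7 (d = -5*1/35 + 39*(1/21) = -1/7 + 13/7 = 12/7 ≈ 1.7143)
O(v, u) = 168 + u + v (O(v, u) = (v + u) + 8*(5 + 2*8) = (u + v) + 8*(5 + 16) = (u + v) + 8*21 = (u + v) + 168 = 168 + u + v)
1/O(-43, d) = 1/(168 + 12/7 - 43) = 1/(887/7) = 7/887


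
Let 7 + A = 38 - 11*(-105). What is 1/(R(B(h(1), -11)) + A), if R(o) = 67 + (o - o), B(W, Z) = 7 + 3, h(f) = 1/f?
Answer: 1/1253 ≈ 0.00079808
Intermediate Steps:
A = 1186 (A = -7 + (38 - 11*(-105)) = -7 + (38 + 1155) = -7 + 1193 = 1186)
B(W, Z) = 10
R(o) = 67 (R(o) = 67 + 0 = 67)
1/(R(B(h(1), -11)) + A) = 1/(67 + 1186) = 1/1253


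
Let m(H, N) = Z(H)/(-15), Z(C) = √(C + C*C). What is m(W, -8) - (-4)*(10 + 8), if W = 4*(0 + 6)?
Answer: 72 - 2*√6/3 ≈ 70.367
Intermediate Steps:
W = 24 (W = 4*6 = 24)
Z(C) = √(C + C²)
m(H, N) = -√(H*(1 + H))/15 (m(H, N) = √(H*(1 + H))/(-15) = √(H*(1 + H))*(-1/15) = -√(H*(1 + H))/15)
m(W, -8) - (-4)*(10 + 8) = -2*√6*√(1 + 24)/15 - (-4)*(10 + 8) = -10*√6/15 - (-4)*18 = -2*√6/3 - 1*(-72) = -2*√6/3 + 72 = 72 - 2*√6/3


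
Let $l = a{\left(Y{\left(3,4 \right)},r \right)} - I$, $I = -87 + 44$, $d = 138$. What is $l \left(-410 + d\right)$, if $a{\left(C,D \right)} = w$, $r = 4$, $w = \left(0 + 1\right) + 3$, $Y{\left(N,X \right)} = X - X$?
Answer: $-12784$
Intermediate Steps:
$Y{\left(N,X \right)} = 0$
$I = -43$
$w = 4$ ($w = 1 + 3 = 4$)
$a{\left(C,D \right)} = 4$
$l = 47$ ($l = 4 - -43 = 4 + 43 = 47$)
$l \left(-410 + d\right) = 47 \left(-410 + 138\right) = 47 \left(-272\right) = -12784$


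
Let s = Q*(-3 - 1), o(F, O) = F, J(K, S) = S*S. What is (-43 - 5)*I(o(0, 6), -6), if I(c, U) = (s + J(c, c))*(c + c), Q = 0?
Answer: 0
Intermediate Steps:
J(K, S) = S**2
s = 0 (s = 0*(-3 - 1) = 0*(-4) = 0)
I(c, U) = 2*c**3 (I(c, U) = (0 + c**2)*(c + c) = c**2*(2*c) = 2*c**3)
(-43 - 5)*I(o(0, 6), -6) = (-43 - 5)*(2*0**3) = -96*0 = -48*0 = 0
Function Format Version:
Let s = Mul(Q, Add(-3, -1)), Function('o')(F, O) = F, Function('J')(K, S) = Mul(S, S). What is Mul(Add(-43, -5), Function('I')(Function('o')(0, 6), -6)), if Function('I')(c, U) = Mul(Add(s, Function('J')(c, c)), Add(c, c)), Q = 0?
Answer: 0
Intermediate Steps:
Function('J')(K, S) = Pow(S, 2)
s = 0 (s = Mul(0, Add(-3, -1)) = Mul(0, -4) = 0)
Function('I')(c, U) = Mul(2, Pow(c, 3)) (Function('I')(c, U) = Mul(Add(0, Pow(c, 2)), Add(c, c)) = Mul(Pow(c, 2), Mul(2, c)) = Mul(2, Pow(c, 3)))
Mul(Add(-43, -5), Function('I')(Function('o')(0, 6), -6)) = Mul(Add(-43, -5), Mul(2, Pow(0, 3))) = Mul(-48, Mul(2, 0)) = Mul(-48, 0) = 0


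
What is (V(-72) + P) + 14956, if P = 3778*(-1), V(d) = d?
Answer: 11106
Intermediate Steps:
P = -3778
(V(-72) + P) + 14956 = (-72 - 3778) + 14956 = -3850 + 14956 = 11106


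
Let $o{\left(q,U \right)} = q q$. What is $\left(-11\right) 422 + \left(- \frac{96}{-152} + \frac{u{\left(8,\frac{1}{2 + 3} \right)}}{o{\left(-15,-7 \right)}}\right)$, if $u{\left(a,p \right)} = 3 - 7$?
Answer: $- \frac{19841926}{4275} \approx -4641.4$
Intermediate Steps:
$o{\left(q,U \right)} = q^{2}$
$u{\left(a,p \right)} = -4$ ($u{\left(a,p \right)} = 3 - 7 = -4$)
$\left(-11\right) 422 + \left(- \frac{96}{-152} + \frac{u{\left(8,\frac{1}{2 + 3} \right)}}{o{\left(-15,-7 \right)}}\right) = \left(-11\right) 422 - \left(- \frac{12}{19} + \frac{4}{225}\right) = -4642 - \left(- \frac{12}{19} + \frac{4}{225}\right) = -4642 + \left(\frac{12}{19} - \frac{4}{225}\right) = -4642 + \frac{2624}{4275} = - \frac{19841926}{4275}$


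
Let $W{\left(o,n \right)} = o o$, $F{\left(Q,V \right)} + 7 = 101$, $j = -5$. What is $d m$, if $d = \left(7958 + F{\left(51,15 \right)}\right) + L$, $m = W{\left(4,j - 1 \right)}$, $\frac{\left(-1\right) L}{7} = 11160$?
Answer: $-1121088$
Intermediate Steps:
$F{\left(Q,V \right)} = 94$ ($F{\left(Q,V \right)} = -7 + 101 = 94$)
$L = -78120$ ($L = \left(-7\right) 11160 = -78120$)
$W{\left(o,n \right)} = o^{2}$
$m = 16$ ($m = 4^{2} = 16$)
$d = -70068$ ($d = \left(7958 + 94\right) - 78120 = 8052 - 78120 = -70068$)
$d m = \left(-70068\right) 16 = -1121088$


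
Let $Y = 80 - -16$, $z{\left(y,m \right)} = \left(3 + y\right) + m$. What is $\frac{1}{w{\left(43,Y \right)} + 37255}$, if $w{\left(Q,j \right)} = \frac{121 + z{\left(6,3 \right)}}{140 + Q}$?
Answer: $\frac{183}{6817798} \approx 2.6842 \cdot 10^{-5}$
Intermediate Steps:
$z{\left(y,m \right)} = 3 + m + y$
$Y = 96$ ($Y = 80 + 16 = 96$)
$w{\left(Q,j \right)} = \frac{133}{140 + Q}$ ($w{\left(Q,j \right)} = \frac{121 + \left(3 + 3 + 6\right)}{140 + Q} = \frac{121 + 12}{140 + Q} = \frac{133}{140 + Q}$)
$\frac{1}{w{\left(43,Y \right)} + 37255} = \frac{1}{\frac{133}{140 + 43} + 37255} = \frac{1}{\frac{133}{183} + 37255} = \frac{1}{\frac{6817798}{183}} = \frac{183}{6817798}$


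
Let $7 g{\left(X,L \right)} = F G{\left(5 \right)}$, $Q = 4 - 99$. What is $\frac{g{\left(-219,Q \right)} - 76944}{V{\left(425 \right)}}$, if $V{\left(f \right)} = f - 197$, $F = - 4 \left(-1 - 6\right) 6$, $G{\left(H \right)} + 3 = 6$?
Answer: $- \frac{6406}{19} \approx -337.16$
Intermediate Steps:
$G{\left(H \right)} = 3$ ($G{\left(H \right)} = -3 + 6 = 3$)
$Q = -95$ ($Q = 4 - 99 = -95$)
$F = 168$ ($F = - 4 \left(-1 - 6\right) 6 = \left(-4\right) \left(-7\right) 6 = 28 \cdot 6 = 168$)
$V{\left(f \right)} = -197 + f$
$g{\left(X,L \right)} = 72$ ($g{\left(X,L \right)} = \frac{168 \cdot 3}{7} = \frac{1}{7} \cdot 504 = 72$)
$\frac{g{\left(-219,Q \right)} - 76944}{V{\left(425 \right)}} = \frac{72 - 76944}{-197 + 425} = - \frac{76872}{228} = \left(-76872\right) \frac{1}{228} = - \frac{6406}{19}$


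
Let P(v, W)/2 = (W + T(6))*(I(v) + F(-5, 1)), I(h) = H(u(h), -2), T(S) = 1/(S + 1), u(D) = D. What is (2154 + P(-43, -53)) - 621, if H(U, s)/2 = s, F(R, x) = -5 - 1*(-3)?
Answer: 15171/7 ≈ 2167.3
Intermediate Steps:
F(R, x) = -2 (F(R, x) = -5 + 3 = -2)
H(U, s) = 2*s
T(S) = 1/(1 + S)
I(h) = -4 (I(h) = 2*(-2) = -4)
P(v, W) = -12/7 - 12*W (P(v, W) = 2*((W + 1/(1 + 6))*(-4 - 2)) = 2*((W + 1/7)*(-6)) = 2*((W + ⅐)*(-6)) = 2*((⅐ + W)*(-6)) = 2*(-6/7 - 6*W) = -12/7 - 12*W)
(2154 + P(-43, -53)) - 621 = (2154 + (-12/7 - 12*(-53))) - 621 = (2154 + (-12/7 + 636)) - 621 = (2154 + 4440/7) - 621 = 19518/7 - 621 = 15171/7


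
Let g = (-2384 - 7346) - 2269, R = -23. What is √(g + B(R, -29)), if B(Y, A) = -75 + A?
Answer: 7*I*√247 ≈ 110.01*I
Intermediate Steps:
g = -11999 (g = -9730 - 2269 = -11999)
√(g + B(R, -29)) = √(-11999 + (-75 - 29)) = √(-11999 - 104) = √(-12103) = 7*I*√247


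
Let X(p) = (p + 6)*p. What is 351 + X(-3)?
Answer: 342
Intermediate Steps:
X(p) = p*(6 + p) (X(p) = (6 + p)*p = p*(6 + p))
351 + X(-3) = 351 - 3*(6 - 3) = 351 - 3*3 = 351 - 9 = 342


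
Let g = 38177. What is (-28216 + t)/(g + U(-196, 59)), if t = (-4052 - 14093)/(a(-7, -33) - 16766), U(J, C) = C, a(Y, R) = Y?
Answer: -473248823/641332428 ≈ -0.73792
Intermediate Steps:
t = 18145/16773 (t = (-4052 - 14093)/(-7 - 16766) = -18145/(-16773) = -18145*(-1/16773) = 18145/16773 ≈ 1.0818)
(-28216 + t)/(g + U(-196, 59)) = (-28216 + 18145/16773)/(38177 + 59) = -473248823/16773/38236 = -473248823/16773*1/38236 = -473248823/641332428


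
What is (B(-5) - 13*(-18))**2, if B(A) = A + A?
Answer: 50176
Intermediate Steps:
B(A) = 2*A
(B(-5) - 13*(-18))**2 = (2*(-5) - 13*(-18))**2 = (-10 + 234)**2 = 224**2 = 50176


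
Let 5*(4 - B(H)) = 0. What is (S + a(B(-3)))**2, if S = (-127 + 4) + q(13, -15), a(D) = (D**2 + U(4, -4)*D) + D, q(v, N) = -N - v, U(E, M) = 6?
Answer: 5929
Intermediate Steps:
B(H) = 4 (B(H) = 4 - 1/5*0 = 4 + 0 = 4)
a(D) = D**2 + 7*D (a(D) = (D**2 + 6*D) + D = D**2 + 7*D)
S = -121 (S = (-127 + 4) + (-1*(-15) - 1*13) = -123 + (15 - 13) = -123 + 2 = -121)
(S + a(B(-3)))**2 = (-121 + 4*(7 + 4))**2 = (-121 + 4*11)**2 = (-121 + 44)**2 = (-77)**2 = 5929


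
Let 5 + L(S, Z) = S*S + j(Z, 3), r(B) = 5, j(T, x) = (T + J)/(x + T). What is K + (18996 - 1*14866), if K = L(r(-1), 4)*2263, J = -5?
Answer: 343467/7 ≈ 49067.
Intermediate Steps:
j(T, x) = (-5 + T)/(T + x) (j(T, x) = (T - 5)/(x + T) = (-5 + T)/(T + x))
L(S, Z) = -5 + S**2 + (-5 + Z)/(3 + Z) (L(S, Z) = -5 + (S*S + (-5 + Z)/(Z + 3)) = -5 + (S**2 + (-5 + Z)/(3 + Z)) = -5 + S**2 + (-5 + Z)/(3 + Z))
K = 314557/7 (K = ((-5 + 4 + (-5 + 5**2)*(3 + 4))/(3 + 4))*2263 = ((-5 + 4 + (-5 + 25)*7)/7)*2263 = ((-5 + 4 + 20*7)/7)*2263 = ((-5 + 4 + 140)/7)*2263 = ((1/7)*139)*2263 = (139/7)*2263 = 314557/7 ≈ 44937.)
K + (18996 - 1*14866) = 314557/7 + (18996 - 1*14866) = 314557/7 + (18996 - 14866) = 314557/7 + 4130 = 343467/7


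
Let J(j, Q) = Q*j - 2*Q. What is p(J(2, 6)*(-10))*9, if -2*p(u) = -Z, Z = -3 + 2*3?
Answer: 27/2 ≈ 13.500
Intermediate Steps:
J(j, Q) = -2*Q + Q*j
Z = 3 (Z = -3 + 6 = 3)
p(u) = 3/2 (p(u) = -(-1)*3/2 = -½*(-3) = 3/2)
p(J(2, 6)*(-10))*9 = (3/2)*9 = 27/2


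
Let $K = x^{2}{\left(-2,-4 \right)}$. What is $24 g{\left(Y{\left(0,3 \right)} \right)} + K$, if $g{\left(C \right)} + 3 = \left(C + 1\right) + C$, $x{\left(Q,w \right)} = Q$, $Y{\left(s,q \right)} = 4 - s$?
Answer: $148$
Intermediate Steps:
$g{\left(C \right)} = -2 + 2 C$ ($g{\left(C \right)} = -3 + \left(\left(C + 1\right) + C\right) = -3 + \left(\left(1 + C\right) + C\right) = -3 + \left(1 + 2 C\right) = -2 + 2 C$)
$K = 4$ ($K = \left(-2\right)^{2} = 4$)
$24 g{\left(Y{\left(0,3 \right)} \right)} + K = 24 \left(-2 + 2 \left(4 - 0\right)\right) + 4 = 24 \left(-2 + 2 \left(4 + 0\right)\right) + 4 = 24 \left(-2 + 2 \cdot 4\right) + 4 = 24 \left(-2 + 8\right) + 4 = 24 \cdot 6 + 4 = 144 + 4 = 148$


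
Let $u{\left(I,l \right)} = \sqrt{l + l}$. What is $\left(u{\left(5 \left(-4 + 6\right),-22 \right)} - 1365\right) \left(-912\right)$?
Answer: $1244880 - 1824 i \sqrt{11} \approx 1.2449 \cdot 10^{6} - 6049.5 i$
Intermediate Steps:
$u{\left(I,l \right)} = \sqrt{2} \sqrt{l}$ ($u{\left(I,l \right)} = \sqrt{2 l} = \sqrt{2} \sqrt{l}$)
$\left(u{\left(5 \left(-4 + 6\right),-22 \right)} - 1365\right) \left(-912\right) = \left(\sqrt{2} \sqrt{-22} - 1365\right) \left(-912\right) = \left(\sqrt{2} i \sqrt{22} - 1365\right) \left(-912\right) = \left(2 i \sqrt{11} - 1365\right) \left(-912\right) = \left(-1365 + 2 i \sqrt{11}\right) \left(-912\right) = 1244880 - 1824 i \sqrt{11}$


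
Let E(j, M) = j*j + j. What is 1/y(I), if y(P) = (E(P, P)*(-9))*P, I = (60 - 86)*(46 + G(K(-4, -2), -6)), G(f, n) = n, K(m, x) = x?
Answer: 1/10114041600 ≈ 9.8872e-11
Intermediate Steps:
E(j, M) = j + j² (E(j, M) = j² + j = j + j²)
I = -1040 (I = (60 - 86)*(46 - 6) = -26*40 = -1040)
y(P) = -9*P²*(1 + P) (y(P) = ((P*(1 + P))*(-9))*P = (-9*P*(1 + P))*P = -9*P²*(1 + P))
1/y(I) = 1/(9*(-1040)²*(-1 - 1*(-1040))) = 1/(9*1081600*(-1 + 1040)) = 1/(9*1081600*1039) = 1/10114041600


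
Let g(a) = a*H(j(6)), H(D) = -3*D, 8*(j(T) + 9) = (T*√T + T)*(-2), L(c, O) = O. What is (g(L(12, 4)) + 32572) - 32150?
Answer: 548 + 18*√6 ≈ 592.09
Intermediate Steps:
j(T) = -9 - T/4 - T^(3/2)/4 (j(T) = -9 + ((T*√T + T)*(-2))/8 = -9 + ((T^(3/2) + T)*(-2))/8 = -9 + ((T + T^(3/2))*(-2))/8 = -9 + (-2*T - 2*T^(3/2))/8 = -9 + (-T/4 - T^(3/2)/4) = -9 - T/4 - T^(3/2)/4)
g(a) = a*(63/2 + 9*√6/2) (g(a) = a*(-3*(-9 - ¼*6 - 3*√6/2)) = a*(-3*(-9 - 3/2 - 3*√6/2)) = a*(-3*(-21/2 - 3*√6/2)) = a*(63/2 + 9*√6/2))
(g(L(12, 4)) + 32572) - 32150 = ((9/2)*4*(7 + √6) + 32572) - 32150 = ((126 + 18*√6) + 32572) - 32150 = (32698 + 18*√6) - 32150 = 548 + 18*√6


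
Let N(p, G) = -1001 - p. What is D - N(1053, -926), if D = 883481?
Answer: 885535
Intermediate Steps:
D - N(1053, -926) = 883481 - (-1001 - 1*1053) = 883481 - (-1001 - 1053) = 883481 - 1*(-2054) = 883481 + 2054 = 885535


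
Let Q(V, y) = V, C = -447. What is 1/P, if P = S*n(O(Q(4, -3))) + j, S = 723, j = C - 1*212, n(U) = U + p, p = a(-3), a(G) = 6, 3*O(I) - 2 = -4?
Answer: 1/3197 ≈ 0.00031279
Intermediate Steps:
O(I) = -2/3 (O(I) = 2/3 + (1/3)*(-4) = 2/3 - 4/3 = -2/3)
p = 6
n(U) = 6 + U (n(U) = U + 6 = 6 + U)
j = -659 (j = -447 - 1*212 = -447 - 212 = -659)
P = 3197 (P = 723*(6 - 2/3) - 659 = 723*(16/3) - 659 = 3856 - 659 = 3197)
1/P = 1/3197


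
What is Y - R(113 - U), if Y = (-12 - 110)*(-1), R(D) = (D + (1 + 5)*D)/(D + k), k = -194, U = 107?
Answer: 11489/94 ≈ 122.22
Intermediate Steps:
R(D) = 7*D/(-194 + D) (R(D) = (D + (1 + 5)*D)/(D - 194) = (D + 6*D)/(-194 + D) = (7*D)/(-194 + D) = 7*D/(-194 + D))
Y = 122 (Y = -122*(-1) = 122)
Y - R(113 - U) = 122 - 7*(113 - 1*107)/(-194 + (113 - 1*107)) = 122 - 7*(113 - 107)/(-194 + (113 - 107)) = 122 - 7*6/(-194 + 6) = 122 - 7*6/(-188) = 122 - 7*6*(-1)/188 = 122 - 1*(-21/94) = 122 + 21/94 = 11489/94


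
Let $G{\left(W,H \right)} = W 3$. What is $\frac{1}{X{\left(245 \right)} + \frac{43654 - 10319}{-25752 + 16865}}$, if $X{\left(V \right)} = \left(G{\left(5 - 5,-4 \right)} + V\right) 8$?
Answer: $\frac{8887}{17385185} \approx 0.00051118$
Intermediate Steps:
$G{\left(W,H \right)} = 3 W$
$X{\left(V \right)} = 8 V$ ($X{\left(V \right)} = \left(3 \left(5 - 5\right) + V\right) 8 = \left(3 \cdot 0 + V\right) 8 = \left(0 + V\right) 8 = V 8 = 8 V$)
$\frac{1}{X{\left(245 \right)} + \frac{43654 - 10319}{-25752 + 16865}} = \frac{1}{8 \cdot 245 + \frac{43654 - 10319}{-25752 + 16865}} = \frac{1}{1960 + \frac{33335}{-8887}} = \frac{1}{1960 + 33335 \left(- \frac{1}{8887}\right)} = \frac{1}{1960 - \frac{33335}{8887}} = \frac{1}{\frac{17385185}{8887}} = \frac{8887}{17385185}$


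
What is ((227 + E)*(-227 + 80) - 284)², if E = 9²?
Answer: 2075713600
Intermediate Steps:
E = 81
((227 + E)*(-227 + 80) - 284)² = ((227 + 81)*(-227 + 80) - 284)² = (308*(-147) - 284)² = (-45276 - 284)² = (-45560)² = 2075713600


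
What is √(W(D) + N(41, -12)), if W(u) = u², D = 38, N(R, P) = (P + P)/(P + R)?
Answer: 2*√303427/29 ≈ 37.989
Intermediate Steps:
N(R, P) = 2*P/(P + R) (N(R, P) = (2*P)/(P + R) = 2*P/(P + R))
√(W(D) + N(41, -12)) = √(38² + 2*(-12)/(-12 + 41)) = √(1444 + 2*(-12)/29) = √(1444 + 2*(-12)*(1/29)) = √(1444 - 24/29) = √(41852/29) = 2*√303427/29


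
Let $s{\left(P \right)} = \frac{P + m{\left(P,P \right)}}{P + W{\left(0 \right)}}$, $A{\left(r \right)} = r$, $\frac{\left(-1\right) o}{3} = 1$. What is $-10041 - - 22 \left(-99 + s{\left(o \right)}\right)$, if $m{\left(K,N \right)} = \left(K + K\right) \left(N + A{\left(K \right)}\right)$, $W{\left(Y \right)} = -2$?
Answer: $- \frac{61821}{5} \approx -12364.0$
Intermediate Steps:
$o = -3$ ($o = \left(-3\right) 1 = -3$)
$m{\left(K,N \right)} = 2 K \left(K + N\right)$ ($m{\left(K,N \right)} = \left(K + K\right) \left(N + K\right) = 2 K \left(K + N\right)$)
$s{\left(P \right)} = \frac{P + 4 P^{2}}{-2 + P}$ ($s{\left(P \right)} = \frac{P + 2 P \left(P + P\right)}{P - 2} = \frac{P + 2 P 2 P}{-2 + P} = \frac{P + 4 P^{2}}{-2 + P}$)
$-10041 - - 22 \left(-99 + s{\left(o \right)}\right) = -10041 - - 22 \left(-99 - \frac{3 \left(1 + 4 \left(-3\right)\right)}{-2 - 3}\right) = -10041 - - 22 \left(-99 - \frac{3 \left(1 - 12\right)}{-5}\right) = -10041 - - 22 \left(-99 - \left(- \frac{3}{5}\right) \left(-11\right)\right) = -10041 - - 22 \left(-99 - \frac{33}{5}\right) = -10041 - \left(-22\right) \left(- \frac{528}{5}\right) = -10041 - \frac{11616}{5} = - \frac{61821}{5}$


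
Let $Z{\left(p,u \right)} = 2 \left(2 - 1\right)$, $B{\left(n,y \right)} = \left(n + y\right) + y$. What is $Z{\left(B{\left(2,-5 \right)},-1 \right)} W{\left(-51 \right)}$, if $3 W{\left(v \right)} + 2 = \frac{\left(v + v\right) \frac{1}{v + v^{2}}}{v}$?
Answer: $- \frac{5098}{3825} \approx -1.3328$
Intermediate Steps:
$B{\left(n,y \right)} = n + 2 y$
$Z{\left(p,u \right)} = 2$ ($Z{\left(p,u \right)} = 2 \cdot 1 = 2$)
$W{\left(v \right)} = - \frac{2}{3} + \frac{2}{3 \left(v + v^{2}\right)}$ ($W{\left(v \right)} = - \frac{2}{3} + \frac{\frac{v + v}{v + v^{2}} \frac{1}{v}}{3} = - \frac{2}{3} + \frac{\frac{2 v}{v + v^{2}} \frac{1}{v}}{3} = - \frac{2}{3} + \frac{2 \frac{1}{v + v^{2}}}{3} = - \frac{2}{3} + \frac{2}{3 \left(v + v^{2}\right)}$)
$Z{\left(B{\left(2,-5 \right)},-1 \right)} W{\left(-51 \right)} = 2 \frac{2 \left(1 - -51 - \left(-51\right)^{2}\right)}{3 \left(-51\right) \left(1 - 51\right)} = 2 \cdot \frac{2}{3} \left(- \frac{1}{51}\right) \frac{1}{-50} \left(1 + 51 - 2601\right) = 2 \cdot \frac{2}{3} \left(- \frac{1}{51}\right) \left(- \frac{1}{50}\right) \left(1 + 51 - 2601\right) = 2 \cdot \frac{2}{3} \left(- \frac{1}{51}\right) \left(- \frac{1}{50}\right) \left(-2549\right) = 2 \left(- \frac{2549}{3825}\right) = - \frac{5098}{3825}$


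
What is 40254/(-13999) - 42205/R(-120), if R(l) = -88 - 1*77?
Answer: 116837177/461967 ≈ 252.91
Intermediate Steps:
R(l) = -165 (R(l) = -88 - 77 = -165)
40254/(-13999) - 42205/R(-120) = 40254/(-13999) - 42205/(-165) = 40254*(-1/13999) - 42205*(-1/165) = -40254/13999 + 8441/33 = 116837177/461967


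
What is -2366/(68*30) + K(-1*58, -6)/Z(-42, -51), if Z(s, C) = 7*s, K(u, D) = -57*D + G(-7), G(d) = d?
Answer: -114917/49980 ≈ -2.2993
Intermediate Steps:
K(u, D) = -7 - 57*D (K(u, D) = -57*D - 7 = -7 - 57*D)
-2366/(68*30) + K(-1*58, -6)/Z(-42, -51) = -2366/(68*30) + (-7 - 57*(-6))/((7*(-42))) = -2366/2040 + (-7 + 342)/(-294) = -2366*1/2040 + 335*(-1/294) = -1183/1020 - 335/294 = -114917/49980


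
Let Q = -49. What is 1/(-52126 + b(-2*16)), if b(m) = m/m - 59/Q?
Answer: -49/2554066 ≈ -1.9185e-5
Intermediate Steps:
b(m) = 108/49 (b(m) = m/m - 59/(-49) = 1 - 59*(-1/49) = 1 + 59/49 = 108/49)
1/(-52126 + b(-2*16)) = 1/(-52126 + 108/49) = 1/(-2554066/49) = -49/2554066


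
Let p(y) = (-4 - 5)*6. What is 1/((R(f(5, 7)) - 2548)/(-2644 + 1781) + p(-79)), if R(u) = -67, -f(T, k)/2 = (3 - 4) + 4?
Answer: -863/43987 ≈ -0.019619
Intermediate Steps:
f(T, k) = -6 (f(T, k) = -2*((3 - 4) + 4) = -2*(-1 + 4) = -2*3 = -6)
p(y) = -54 (p(y) = -9*6 = -54)
1/((R(f(5, 7)) - 2548)/(-2644 + 1781) + p(-79)) = 1/((-67 - 2548)/(-2644 + 1781) - 54) = 1/(-2615/(-863) - 54) = 1/(-2615*(-1/863) - 54) = 1/(2615/863 - 54) = 1/(-43987/863) = -863/43987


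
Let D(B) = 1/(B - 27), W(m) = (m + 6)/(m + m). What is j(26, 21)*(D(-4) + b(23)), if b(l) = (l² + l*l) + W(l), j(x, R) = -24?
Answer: -18114732/713 ≈ -25406.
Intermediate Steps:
W(m) = (6 + m)/(2*m) (W(m) = (6 + m)/((2*m)) = (6 + m)*(1/(2*m)) = (6 + m)/(2*m))
D(B) = 1/(-27 + B)
b(l) = 2*l² + (6 + l)/(2*l) (b(l) = (l² + l*l) + (6 + l)/(2*l) = (l² + l²) + (6 + l)/(2*l) = 2*l² + (6 + l)/(2*l))
j(26, 21)*(D(-4) + b(23)) = -24*(1/(-27 - 4) + (½)*(6 + 23 + 4*23³)/23) = -24*(1/(-31) + (½)*(1/23)*(6 + 23 + 4*12167)) = -24*(-1/31 + (½)*(1/23)*(6 + 23 + 48668)) = -24*(-1/31 + (½)*(1/23)*48697) = -24*(-1/31 + 48697/46) = -24*1509561/1426 = -18114732/713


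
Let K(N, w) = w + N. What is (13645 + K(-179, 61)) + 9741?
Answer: 23268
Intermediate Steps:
K(N, w) = N + w
(13645 + K(-179, 61)) + 9741 = (13645 + (-179 + 61)) + 9741 = (13645 - 118) + 9741 = 13527 + 9741 = 23268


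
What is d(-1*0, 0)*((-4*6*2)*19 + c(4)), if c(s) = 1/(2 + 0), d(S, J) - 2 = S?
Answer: -1823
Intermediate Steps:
d(S, J) = 2 + S
c(s) = 1/2
d(-1*0, 0)*((-4*6*2)*19 + c(4)) = (2 - 1*0)*((-4*6*2)*19 + 1/2) = (2 + 0)*(-24*2*19 + 1/2) = 2*(-48*19 + 1/2) = 2*(-912 + 1/2) = 2*(-1823/2) = -1823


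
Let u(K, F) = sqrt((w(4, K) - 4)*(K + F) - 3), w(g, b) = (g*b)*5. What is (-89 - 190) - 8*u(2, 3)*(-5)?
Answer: -279 + 40*sqrt(177) ≈ 253.17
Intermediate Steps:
w(g, b) = 5*b*g (w(g, b) = (b*g)*5 = 5*b*g)
u(K, F) = sqrt(-3 + (-4 + 20*K)*(F + K)) (u(K, F) = sqrt((5*K*4 - 4)*(K + F) - 3) = sqrt((20*K - 4)*(F + K) - 3) = sqrt((-4 + 20*K)*(F + K) - 3) = sqrt(-3 + (-4 + 20*K)*(F + K)))
(-89 - 190) - 8*u(2, 3)*(-5) = (-89 - 190) - 8*sqrt(-3 - 4*3 - 4*2 + 20*2**2 + 20*3*2)*(-5) = -279 - 8*sqrt(-3 - 12 - 8 + 20*4 + 120)*(-5) = -279 - 8*sqrt(-3 - 12 - 8 + 80 + 120)*(-5) = -279 - 8*sqrt(177)*(-5) = -279 - (-40)*sqrt(177) = -279 + 40*sqrt(177)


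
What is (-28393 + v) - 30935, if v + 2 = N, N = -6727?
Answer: -66057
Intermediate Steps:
v = -6729 (v = -2 - 6727 = -6729)
(-28393 + v) - 30935 = (-28393 - 6729) - 30935 = -35122 - 30935 = -66057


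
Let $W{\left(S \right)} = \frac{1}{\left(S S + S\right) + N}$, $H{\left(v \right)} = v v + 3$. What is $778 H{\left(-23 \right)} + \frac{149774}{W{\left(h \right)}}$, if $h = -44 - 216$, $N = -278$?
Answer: $10044557884$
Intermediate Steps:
$H{\left(v \right)} = 3 + v^{2}$ ($H{\left(v \right)} = v^{2} + 3 = 3 + v^{2}$)
$h = -260$
$W{\left(S \right)} = \frac{1}{-278 + S + S^{2}}$ ($W{\left(S \right)} = \frac{1}{\left(S S + S\right) - 278} = \frac{1}{\left(S^{2} + S\right) - 278} = \frac{1}{\left(S + S^{2}\right) - 278} = \frac{1}{-278 + S + S^{2}}$)
$778 H{\left(-23 \right)} + \frac{149774}{W{\left(h \right)}} = 778 \left(3 + \left(-23\right)^{2}\right) + \frac{149774}{\frac{1}{-278 - 260 + \left(-260\right)^{2}}} = 778 \left(3 + 529\right) + \frac{149774}{\frac{1}{-278 - 260 + 67600}} = 778 \cdot 532 + \frac{149774}{\frac{1}{67062}} = 413896 + 149774 \frac{1}{\frac{1}{67062}} = 413896 + 149774 \cdot 67062 = 413896 + 10044143988 = 10044557884$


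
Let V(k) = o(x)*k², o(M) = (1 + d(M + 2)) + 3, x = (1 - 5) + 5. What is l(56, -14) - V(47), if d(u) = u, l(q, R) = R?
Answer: -15477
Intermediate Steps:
x = 1 (x = -4 + 5 = 1)
o(M) = 6 + M (o(M) = (1 + (M + 2)) + 3 = (1 + (2 + M)) + 3 = (3 + M) + 3 = 6 + M)
V(k) = 7*k² (V(k) = (6 + 1)*k² = 7*k²)
l(56, -14) - V(47) = -14 - 7*47² = -14 - 7*2209 = -14 - 1*15463 = -14 - 15463 = -15477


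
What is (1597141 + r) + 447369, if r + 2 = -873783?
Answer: 1170725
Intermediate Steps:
r = -873785 (r = -2 - 873783 = -873785)
(1597141 + r) + 447369 = (1597141 - 873785) + 447369 = 723356 + 447369 = 1170725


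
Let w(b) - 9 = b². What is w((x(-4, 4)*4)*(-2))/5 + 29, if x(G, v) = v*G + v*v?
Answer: 154/5 ≈ 30.800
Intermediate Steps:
x(G, v) = v² + G*v (x(G, v) = G*v + v² = v² + G*v)
w(b) = 9 + b²
w((x(-4, 4)*4)*(-2))/5 + 29 = (9 + (((4*(-4 + 4))*4)*(-2))²)/5 + 29 = (9 + (((4*0)*4)*(-2))²)*(⅕) + 29 = (9 + ((0*4)*(-2))²)*(⅕) + 29 = (9 + (0*(-2))²)*(⅕) + 29 = (9 + 0²)*(⅕) + 29 = (9 + 0)*(⅕) + 29 = 9*(⅕) + 29 = 9/5 + 29 = 154/5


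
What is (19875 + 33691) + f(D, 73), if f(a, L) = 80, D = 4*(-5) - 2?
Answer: 53646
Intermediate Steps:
D = -22 (D = -20 - 2 = -22)
(19875 + 33691) + f(D, 73) = (19875 + 33691) + 80 = 53566 + 80 = 53646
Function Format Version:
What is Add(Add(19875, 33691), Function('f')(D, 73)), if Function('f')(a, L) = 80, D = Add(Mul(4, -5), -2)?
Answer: 53646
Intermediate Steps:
D = -22 (D = Add(-20, -2) = -22)
Add(Add(19875, 33691), Function('f')(D, 73)) = Add(Add(19875, 33691), 80) = Add(53566, 80) = 53646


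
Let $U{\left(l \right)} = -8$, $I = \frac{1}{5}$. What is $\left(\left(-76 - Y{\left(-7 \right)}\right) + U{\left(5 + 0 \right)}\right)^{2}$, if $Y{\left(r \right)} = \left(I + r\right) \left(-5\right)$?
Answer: $13924$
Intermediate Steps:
$I = \frac{1}{5} \approx 0.2$
$Y{\left(r \right)} = -1 - 5 r$ ($Y{\left(r \right)} = \left(\frac{1}{5} + r\right) \left(-5\right) = -1 - 5 r$)
$\left(\left(-76 - Y{\left(-7 \right)}\right) + U{\left(5 + 0 \right)}\right)^{2} = \left(\left(-76 - \left(-1 - -35\right)\right) - 8\right)^{2} = \left(\left(-76 - \left(-1 + 35\right)\right) - 8\right)^{2} = \left(\left(-76 - 34\right) - 8\right)^{2} = \left(-110 - 8\right)^{2} = \left(-118\right)^{2} = 13924$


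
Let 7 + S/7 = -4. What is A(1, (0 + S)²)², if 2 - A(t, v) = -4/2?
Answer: 16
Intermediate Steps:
S = -77 (S = -49 + 7*(-4) = -49 - 28 = -77)
A(t, v) = 4 (A(t, v) = 2 - (-4)/2 = 2 - 1*(-2) = 2 + 2 = 4)
A(1, (0 + S)²)² = 4² = 16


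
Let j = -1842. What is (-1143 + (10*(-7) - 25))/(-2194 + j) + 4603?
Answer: 9289473/2018 ≈ 4603.3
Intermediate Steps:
(-1143 + (10*(-7) - 25))/(-2194 + j) + 4603 = (-1143 + (10*(-7) - 25))/(-2194 - 1842) + 4603 = (-1143 + (-70 - 25))/(-4036) + 4603 = (-1143 - 95)*(-1/4036) + 4603 = -1238*(-1/4036) + 4603 = 619/2018 + 4603 = 9289473/2018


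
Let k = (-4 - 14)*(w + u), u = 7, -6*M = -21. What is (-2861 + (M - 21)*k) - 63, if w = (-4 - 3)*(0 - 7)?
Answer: 14716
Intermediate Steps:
M = 7/2 (M = -⅙*(-21) = 7/2 ≈ 3.5000)
w = 49 (w = -7*(-7) = 49)
k = -1008 (k = (-4 - 14)*(49 + 7) = -18*56 = -1008)
(-2861 + (M - 21)*k) - 63 = (-2861 + (7/2 - 21)*(-1008)) - 63 = (-2861 - 35/2*(-1008)) - 63 = (-2861 + 17640) - 63 = 14779 - 63 = 14716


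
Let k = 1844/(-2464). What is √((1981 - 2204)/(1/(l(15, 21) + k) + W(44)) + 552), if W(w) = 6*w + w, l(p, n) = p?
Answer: √1008088339134723/1352274 ≈ 23.479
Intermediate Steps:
W(w) = 7*w
k = -461/616 (k = 1844*(-1/2464) = -461/616 ≈ -0.74838)
√((1981 - 2204)/(1/(l(15, 21) + k) + W(44)) + 552) = √((1981 - 2204)/(1/(15 - 461/616) + 7*44) + 552) = √(-223/(1/(8779/616) + 308) + 552) = √(-223/(616/8779 + 308) + 552) = √(-223/2704548/8779 + 552) = √(-223*8779/2704548 + 552) = √(-1957717/2704548 + 552) = √(1490952779/2704548) = √1008088339134723/1352274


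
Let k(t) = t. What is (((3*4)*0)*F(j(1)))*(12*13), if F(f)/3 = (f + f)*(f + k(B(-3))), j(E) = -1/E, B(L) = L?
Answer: 0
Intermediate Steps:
F(f) = 6*f*(-3 + f) (F(f) = 3*((f + f)*(f - 3)) = 3*((2*f)*(-3 + f)) = 3*(2*f*(-3 + f)) = 6*f*(-3 + f))
(((3*4)*0)*F(j(1)))*(12*13) = (((3*4)*0)*(6*(-1/1)*(-3 - 1/1)))*(12*13) = ((12*0)*(6*(-1*1)*(-3 - 1*1)))*156 = (0*(6*(-1)*(-3 - 1)))*156 = (0*(6*(-1)*(-4)))*156 = (0*24)*156 = 0*156 = 0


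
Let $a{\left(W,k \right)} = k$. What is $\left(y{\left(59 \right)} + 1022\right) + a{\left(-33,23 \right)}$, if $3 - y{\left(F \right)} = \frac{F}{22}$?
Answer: $\frac{22997}{22} \approx 1045.3$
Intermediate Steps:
$y{\left(F \right)} = 3 - \frac{F}{22}$
$\left(y{\left(59 \right)} + 1022\right) + a{\left(-33,23 \right)} = \left(\left(3 - \frac{59}{22}\right) + 1022\right) + 23 = \left(\frac{7}{22} + 1022\right) + 23 = \frac{22491}{22} + 23 = \frac{22997}{22}$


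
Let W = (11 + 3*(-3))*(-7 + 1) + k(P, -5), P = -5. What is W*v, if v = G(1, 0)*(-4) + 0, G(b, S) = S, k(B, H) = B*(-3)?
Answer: 0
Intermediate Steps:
k(B, H) = -3*B
W = 3 (W = (11 + 3*(-3))*(-7 + 1) - 3*(-5) = (11 - 9)*(-6) + 15 = 2*(-6) + 15 = -12 + 15 = 3)
v = 0 (v = 0*(-4) + 0 = 0 + 0 = 0)
W*v = 3*0 = 0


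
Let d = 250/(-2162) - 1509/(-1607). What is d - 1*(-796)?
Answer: 1384215286/1737167 ≈ 796.82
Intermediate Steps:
d = 1430354/1737167 (d = 250*(-1/2162) - 1509*(-1/1607) = -125/1081 + 1509/1607 = 1430354/1737167 ≈ 0.82338)
d - 1*(-796) = 1430354/1737167 - 1*(-796) = 1430354/1737167 + 796 = 1384215286/1737167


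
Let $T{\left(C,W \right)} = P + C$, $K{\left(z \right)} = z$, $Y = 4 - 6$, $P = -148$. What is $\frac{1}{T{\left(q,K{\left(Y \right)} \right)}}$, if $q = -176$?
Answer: $- \frac{1}{324} \approx -0.0030864$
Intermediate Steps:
$Y = -2$ ($Y = 4 - 6 = -2$)
$T{\left(C,W \right)} = -148 + C$
$\frac{1}{T{\left(q,K{\left(Y \right)} \right)}} = \frac{1}{-148 - 176} = \frac{1}{-324} = - \frac{1}{324}$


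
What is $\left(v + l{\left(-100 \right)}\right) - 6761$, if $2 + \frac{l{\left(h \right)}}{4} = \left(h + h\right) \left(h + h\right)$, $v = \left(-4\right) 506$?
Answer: $151207$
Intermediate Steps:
$v = -2024$
$l{\left(h \right)} = -8 + 16 h^{2}$ ($l{\left(h \right)} = -8 + 4 \left(h + h\right) \left(h + h\right) = -8 + 4 \cdot 2 h 2 h = -8 + 4 \cdot 4 h^{2} = -8 + 16 h^{2}$)
$\left(v + l{\left(-100 \right)}\right) - 6761 = \left(-2024 - \left(8 - 16 \left(-100\right)^{2}\right)\right) - 6761 = \left(-2024 + \left(-8 + 16 \cdot 10000\right)\right) - 6761 = \left(-2024 + \left(-8 + 160000\right)\right) - 6761 = \left(-2024 + 159992\right) - 6761 = 157968 - 6761 = 151207$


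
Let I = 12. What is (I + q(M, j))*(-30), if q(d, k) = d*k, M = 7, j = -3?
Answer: 270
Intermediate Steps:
(I + q(M, j))*(-30) = (12 + 7*(-3))*(-30) = (12 - 21)*(-30) = -9*(-30) = 270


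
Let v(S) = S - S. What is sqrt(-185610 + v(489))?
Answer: I*sqrt(185610) ≈ 430.82*I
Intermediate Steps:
v(S) = 0
sqrt(-185610 + v(489)) = sqrt(-185610 + 0) = sqrt(-185610) = I*sqrt(185610)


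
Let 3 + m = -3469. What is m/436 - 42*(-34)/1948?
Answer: -383803/53083 ≈ -7.2302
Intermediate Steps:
m = -3472 (m = -3 - 3469 = -3472)
m/436 - 42*(-34)/1948 = -3472/436 - 42*(-34)/1948 = -3472*1/436 + 1428*(1/1948) = -868/109 + 357/487 = -383803/53083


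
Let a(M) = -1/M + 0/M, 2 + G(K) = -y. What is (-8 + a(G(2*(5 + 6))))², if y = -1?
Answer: 49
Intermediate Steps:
G(K) = -1 (G(K) = -2 - 1*(-1) = -2 + 1 = -1)
a(M) = -1/M (a(M) = -1/M + 0 = -1/M)
(-8 + a(G(2*(5 + 6))))² = (-8 - 1/(-1))² = (-8 - 1*(-1))² = (-8 + 1)² = (-7)² = 49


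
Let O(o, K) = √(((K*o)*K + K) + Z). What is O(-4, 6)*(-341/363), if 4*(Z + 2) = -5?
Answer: -31*I*√565/66 ≈ -11.165*I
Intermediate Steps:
Z = -13/4 (Z = -2 + (¼)*(-5) = -2 - 5/4 = -13/4 ≈ -3.2500)
O(o, K) = √(-13/4 + K + o*K²) (O(o, K) = √(((K*o)*K + K) - 13/4) = √((o*K² + K) - 13/4) = √((K + o*K²) - 13/4) = √(-13/4 + K + o*K²))
O(-4, 6)*(-341/363) = (√(-13 + 4*6 + 4*(-4)*6²)/2)*(-341/363) = (√(-13 + 24 + 4*(-4)*36)/2)*(-341*1/363) = (√(-13 + 24 - 576)/2)*(-31/33) = (√(-565)/2)*(-31/33) = ((I*√565)/2)*(-31/33) = (I*√565/2)*(-31/33) = -31*I*√565/66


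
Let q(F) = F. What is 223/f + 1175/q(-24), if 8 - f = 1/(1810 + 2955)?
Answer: -19287545/914856 ≈ -21.083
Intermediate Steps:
f = 38119/4765 (f = 8 - 1/(1810 + 2955) = 8 - 1/4765 = 38119/4765 ≈ 7.9998)
223/f + 1175/q(-24) = 223/(38119/4765) + 1175/(-24) = 223*(4765/38119) + 1175*(-1/24) = 1062595/38119 - 1175/24 = -19287545/914856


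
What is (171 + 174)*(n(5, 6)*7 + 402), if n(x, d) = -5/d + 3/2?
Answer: 140300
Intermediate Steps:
n(x, d) = 3/2 - 5/d (n(x, d) = -5/d + 3*(1/2) = -5/d + 3/2 = 3/2 - 5/d)
(171 + 174)*(n(5, 6)*7 + 402) = (171 + 174)*((3/2 - 5/6)*7 + 402) = 345*((3/2 - 5*1/6)*7 + 402) = 345*((3/2 - 5/6)*7 + 402) = 345*((2/3)*7 + 402) = 345*(14/3 + 402) = 345*(1220/3) = 140300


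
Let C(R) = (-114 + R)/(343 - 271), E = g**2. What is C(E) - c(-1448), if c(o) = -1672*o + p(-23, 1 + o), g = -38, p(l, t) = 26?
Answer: -87158287/36 ≈ -2.4211e+6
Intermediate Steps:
c(o) = 26 - 1672*o (c(o) = -1672*o + 26 = 26 - 1672*o)
E = 1444 (E = (-38)**2 = 1444)
C(R) = -19/12 + R/72 (C(R) = (-114 + R)/72 = (-114 + R)*(1/72) = -19/12 + R/72)
C(E) - c(-1448) = (-19/12 + (1/72)*1444) - (26 - 1672*(-1448)) = (-19/12 + 361/18) - (26 + 2421056) = 665/36 - 1*2421082 = 665/36 - 2421082 = -87158287/36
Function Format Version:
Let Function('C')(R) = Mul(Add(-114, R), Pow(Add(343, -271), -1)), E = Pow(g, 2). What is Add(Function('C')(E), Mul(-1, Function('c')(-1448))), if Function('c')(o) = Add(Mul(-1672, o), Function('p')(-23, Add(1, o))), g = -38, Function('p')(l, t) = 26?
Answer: Rational(-87158287, 36) ≈ -2.4211e+6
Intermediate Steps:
Function('c')(o) = Add(26, Mul(-1672, o)) (Function('c')(o) = Add(Mul(-1672, o), 26) = Add(26, Mul(-1672, o)))
E = 1444 (E = Pow(-38, 2) = 1444)
Function('C')(R) = Add(Rational(-19, 12), Mul(Rational(1, 72), R)) (Function('C')(R) = Mul(Add(-114, R), Pow(72, -1)) = Mul(Add(-114, R), Rational(1, 72)) = Add(Rational(-19, 12), Mul(Rational(1, 72), R)))
Add(Function('C')(E), Mul(-1, Function('c')(-1448))) = Add(Add(Rational(-19, 12), Mul(Rational(1, 72), 1444)), Mul(-1, Add(26, Mul(-1672, -1448)))) = Add(Add(Rational(-19, 12), Rational(361, 18)), Mul(-1, Add(26, 2421056))) = Add(Rational(665, 36), Mul(-1, 2421082)) = Add(Rational(665, 36), -2421082) = Rational(-87158287, 36)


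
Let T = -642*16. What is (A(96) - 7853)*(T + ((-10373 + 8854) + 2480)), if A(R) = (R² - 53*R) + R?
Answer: 33789619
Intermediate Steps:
T = -10272
A(R) = R² - 52*R
(A(96) - 7853)*(T + ((-10373 + 8854) + 2480)) = (96*(-52 + 96) - 7853)*(-10272 + ((-10373 + 8854) + 2480)) = (96*44 - 7853)*(-10272 + (-1519 + 2480)) = (4224 - 7853)*(-10272 + 961) = -3629*(-9311) = 33789619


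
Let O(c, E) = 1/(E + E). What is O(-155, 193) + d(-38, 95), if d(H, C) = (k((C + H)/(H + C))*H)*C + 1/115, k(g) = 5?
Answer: -801238999/44390 ≈ -18050.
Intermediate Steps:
O(c, E) = 1/(2*E)
d(H, C) = 1/115 + 5*C*H (d(H, C) = (5*H)*C + 1/115 = 5*C*H + 1/115 = 1/115 + 5*C*H)
O(-155, 193) + d(-38, 95) = (1/2)/193 + (1/115 + 5*95*(-38)) = (1/2)*(1/193) + (1/115 - 18050) = 1/386 - 2075749/115 = -801238999/44390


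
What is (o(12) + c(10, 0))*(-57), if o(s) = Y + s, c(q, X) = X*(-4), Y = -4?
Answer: -456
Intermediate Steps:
c(q, X) = -4*X
o(s) = -4 + s
(o(12) + c(10, 0))*(-57) = ((-4 + 12) - 4*0)*(-57) = (8 + 0)*(-57) = 8*(-57) = -456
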